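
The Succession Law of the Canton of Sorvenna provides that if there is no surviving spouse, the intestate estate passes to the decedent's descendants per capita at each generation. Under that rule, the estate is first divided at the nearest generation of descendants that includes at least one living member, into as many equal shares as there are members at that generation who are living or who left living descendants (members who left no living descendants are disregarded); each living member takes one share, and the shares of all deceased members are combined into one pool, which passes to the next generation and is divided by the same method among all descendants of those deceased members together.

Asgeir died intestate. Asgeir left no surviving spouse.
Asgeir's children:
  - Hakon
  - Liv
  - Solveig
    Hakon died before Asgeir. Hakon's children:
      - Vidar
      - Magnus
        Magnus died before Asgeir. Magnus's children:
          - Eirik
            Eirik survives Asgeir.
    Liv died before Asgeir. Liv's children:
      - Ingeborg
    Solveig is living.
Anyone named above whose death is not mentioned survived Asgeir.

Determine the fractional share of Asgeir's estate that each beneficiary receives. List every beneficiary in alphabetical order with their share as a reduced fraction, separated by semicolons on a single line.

There is no surviving spouse, so the entire estate passes to Asgeir's descendants per capita at each generation.
At generation 1 (Hakon, Liv, Solveig) there are 3 shares of (1)/3 = 1/3 each.
Living: Solveig — each takes 1/3.
Deceased: Hakon and Liv. Their combined 2/3 is pooled and carried to generation 2.
At generation 2 (Vidar, Magnus, Ingeborg) there are 3 shares of (2/3)/3 = 2/9 each.
Living: Vidar and Ingeborg — each takes 2/9.
Deceased: Magnus. That 2/9 share is carried to generation 3.
At generation 3 (Eirik) there are 1 shares of (2/9)/1 = 2/9 each.
Living: Eirik — each takes 2/9.

Eirik 2/9; Ingeborg 2/9; Solveig 1/3; Vidar 2/9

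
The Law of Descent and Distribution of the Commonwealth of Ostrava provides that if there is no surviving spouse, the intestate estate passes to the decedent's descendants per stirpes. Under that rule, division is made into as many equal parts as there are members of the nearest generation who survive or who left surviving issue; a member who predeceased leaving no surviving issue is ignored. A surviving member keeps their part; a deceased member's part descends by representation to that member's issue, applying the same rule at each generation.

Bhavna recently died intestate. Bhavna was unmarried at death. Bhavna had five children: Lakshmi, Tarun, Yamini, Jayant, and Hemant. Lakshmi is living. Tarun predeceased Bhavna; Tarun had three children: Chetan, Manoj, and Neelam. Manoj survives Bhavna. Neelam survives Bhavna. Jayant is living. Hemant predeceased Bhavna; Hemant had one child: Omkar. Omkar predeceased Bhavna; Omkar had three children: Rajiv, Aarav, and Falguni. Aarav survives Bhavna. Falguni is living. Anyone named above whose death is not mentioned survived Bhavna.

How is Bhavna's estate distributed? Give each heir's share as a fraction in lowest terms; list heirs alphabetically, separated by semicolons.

Aarav 1/15; Chetan 1/15; Falguni 1/15; Jayant 1/5; Lakshmi 1/5; Manoj 1/15; Neelam 1/15; Rajiv 1/15; Yamini 1/5

There is no surviving spouse, so the entire estate passes to Bhavna's descendants per stirpes.
The estate is divided into 5 equal shares of 1/5 among Lakshmi, Tarun, Yamini, Jayant, Hemant.
Lakshmi is living and takes 1/5.
Tarun predeceased; the 1/5 allotted to Tarun's branch passes to Tarun's issue by representation.
The 1/5 is divided into 3 equal shares of 1/15 among Chetan, Manoj, Neelam.
Chetan is living and takes 1/15.
Manoj is living and takes 1/15.
Neelam is living and takes 1/15.
Yamini is living and takes 1/5.
Jayant is living and takes 1/5.
Hemant predeceased; the 1/5 allotted to Hemant's branch passes to Hemant's issue by representation.
Omkar's line is the sole branch at this level, so the full 1/5 passes to Omkar's issue by representation.
The 1/5 is divided into 3 equal shares of 1/15 among Rajiv, Aarav, Falguni.
Rajiv is living and takes 1/15.
Aarav is living and takes 1/15.
Falguni is living and takes 1/15.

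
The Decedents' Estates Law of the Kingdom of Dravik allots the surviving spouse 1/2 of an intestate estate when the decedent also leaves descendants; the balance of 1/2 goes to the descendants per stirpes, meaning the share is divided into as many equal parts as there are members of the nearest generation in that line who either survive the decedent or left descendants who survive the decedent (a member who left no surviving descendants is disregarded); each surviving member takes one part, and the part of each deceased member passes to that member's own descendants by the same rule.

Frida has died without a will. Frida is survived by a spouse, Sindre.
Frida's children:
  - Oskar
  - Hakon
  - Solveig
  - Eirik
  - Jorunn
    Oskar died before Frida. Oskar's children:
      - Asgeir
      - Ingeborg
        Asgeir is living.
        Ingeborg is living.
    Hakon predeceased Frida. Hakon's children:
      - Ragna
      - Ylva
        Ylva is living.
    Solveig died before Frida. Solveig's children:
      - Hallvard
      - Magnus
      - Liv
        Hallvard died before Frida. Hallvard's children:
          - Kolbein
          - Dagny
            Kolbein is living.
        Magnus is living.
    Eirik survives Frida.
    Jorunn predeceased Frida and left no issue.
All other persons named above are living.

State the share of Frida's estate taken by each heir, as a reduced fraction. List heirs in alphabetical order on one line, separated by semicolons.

Asgeir 1/16; Dagny 1/48; Eirik 1/8; Ingeborg 1/16; Kolbein 1/48; Liv 1/24; Magnus 1/24; Ragna 1/16; Sindre 1/2; Ylva 1/16

Sindre, as surviving spouse, takes 1/2.
The remaining 1/2 passes to Frida's descendants per stirpes.
Jorunn left no surviving issue, so that branch lapses and is disregarded.
The 1/2 is divided into 4 equal shares of 1/8 among Oskar, Hakon, Solveig, Eirik.
Oskar predeceased; the 1/8 allotted to Oskar's branch passes to Oskar's issue by representation.
The 1/8 is divided into 2 equal shares of 1/16 among Asgeir, Ingeborg.
Asgeir is living and takes 1/16.
Ingeborg is living and takes 1/16.
Hakon predeceased; the 1/8 allotted to Hakon's branch passes to Hakon's issue by representation.
The 1/8 is divided into 2 equal shares of 1/16 among Ragna, Ylva.
Ragna is living and takes 1/16.
Ylva is living and takes 1/16.
Solveig predeceased; the 1/8 allotted to Solveig's branch passes to Solveig's issue by representation.
The 1/8 is divided into 3 equal shares of 1/24 among Hallvard, Magnus, Liv.
Hallvard predeceased; the 1/24 allotted to Hallvard's branch passes to Hallvard's issue by representation.
The 1/24 is divided into 2 equal shares of 1/48 among Kolbein, Dagny.
Kolbein is living and takes 1/48.
Dagny is living and takes 1/48.
Magnus is living and takes 1/24.
Liv is living and takes 1/24.
Eirik is living and takes 1/8.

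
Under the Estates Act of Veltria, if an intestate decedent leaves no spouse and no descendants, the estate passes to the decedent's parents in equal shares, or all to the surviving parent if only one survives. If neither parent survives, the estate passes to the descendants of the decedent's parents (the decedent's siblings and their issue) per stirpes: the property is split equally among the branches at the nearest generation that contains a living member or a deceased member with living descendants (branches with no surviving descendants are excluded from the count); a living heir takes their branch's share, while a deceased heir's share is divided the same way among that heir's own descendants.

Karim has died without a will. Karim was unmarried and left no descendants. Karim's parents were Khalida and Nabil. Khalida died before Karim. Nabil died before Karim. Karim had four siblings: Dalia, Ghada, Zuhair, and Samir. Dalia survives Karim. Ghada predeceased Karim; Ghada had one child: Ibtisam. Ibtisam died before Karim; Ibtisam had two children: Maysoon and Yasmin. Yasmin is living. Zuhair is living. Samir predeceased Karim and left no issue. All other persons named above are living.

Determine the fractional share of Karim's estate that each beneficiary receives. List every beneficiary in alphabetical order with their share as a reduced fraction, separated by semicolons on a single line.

Dalia 1/3; Maysoon 1/6; Yasmin 1/6; Zuhair 1/3

Neither parent survives and there are no descendants, so the estate passes to Karim's siblings and their issue per stirpes.
Samir left no surviving issue, so that branch lapses and is disregarded.
The estate is divided into 3 equal shares of 1/3 among Dalia, Ghada, Zuhair.
Dalia is living and takes 1/3.
Ghada predeceased; the 1/3 allotted to Ghada's branch passes to Ghada's issue by representation.
Ibtisam's line is the sole branch at this level, so the full 1/3 passes to Ibtisam's issue by representation.
The 1/3 is divided into 2 equal shares of 1/6 among Maysoon, Yasmin.
Maysoon is living and takes 1/6.
Yasmin is living and takes 1/6.
Zuhair is living and takes 1/3.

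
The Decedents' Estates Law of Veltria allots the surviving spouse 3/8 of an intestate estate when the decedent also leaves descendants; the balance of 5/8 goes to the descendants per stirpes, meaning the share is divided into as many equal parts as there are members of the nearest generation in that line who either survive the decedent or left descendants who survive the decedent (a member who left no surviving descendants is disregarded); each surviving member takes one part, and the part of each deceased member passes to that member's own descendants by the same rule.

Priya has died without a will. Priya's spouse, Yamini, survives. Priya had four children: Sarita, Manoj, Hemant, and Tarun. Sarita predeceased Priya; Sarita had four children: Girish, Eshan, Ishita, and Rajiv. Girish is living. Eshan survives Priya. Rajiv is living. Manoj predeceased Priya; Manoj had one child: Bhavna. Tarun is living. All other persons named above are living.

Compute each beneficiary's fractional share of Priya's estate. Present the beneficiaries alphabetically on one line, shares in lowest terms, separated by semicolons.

Bhavna 5/32; Eshan 5/128; Girish 5/128; Hemant 5/32; Ishita 5/128; Rajiv 5/128; Tarun 5/32; Yamini 3/8

Yamini, as surviving spouse, takes 3/8.
The remaining 5/8 passes to Priya's descendants per stirpes.
The 5/8 is divided into 4 equal shares of 5/32 among Sarita, Manoj, Hemant, Tarun.
Sarita predeceased; the 5/32 allotted to Sarita's branch passes to Sarita's issue by representation.
The 5/32 is divided into 4 equal shares of 5/128 among Girish, Eshan, Ishita, Rajiv.
Girish is living and takes 5/128.
Eshan is living and takes 5/128.
Ishita is living and takes 5/128.
Rajiv is living and takes 5/128.
Manoj predeceased; the 5/32 allotted to Manoj's branch passes to Manoj's issue by representation.
Bhavna is the sole taker at this level and receives the full 5/32.
Hemant is living and takes 5/32.
Tarun is living and takes 5/32.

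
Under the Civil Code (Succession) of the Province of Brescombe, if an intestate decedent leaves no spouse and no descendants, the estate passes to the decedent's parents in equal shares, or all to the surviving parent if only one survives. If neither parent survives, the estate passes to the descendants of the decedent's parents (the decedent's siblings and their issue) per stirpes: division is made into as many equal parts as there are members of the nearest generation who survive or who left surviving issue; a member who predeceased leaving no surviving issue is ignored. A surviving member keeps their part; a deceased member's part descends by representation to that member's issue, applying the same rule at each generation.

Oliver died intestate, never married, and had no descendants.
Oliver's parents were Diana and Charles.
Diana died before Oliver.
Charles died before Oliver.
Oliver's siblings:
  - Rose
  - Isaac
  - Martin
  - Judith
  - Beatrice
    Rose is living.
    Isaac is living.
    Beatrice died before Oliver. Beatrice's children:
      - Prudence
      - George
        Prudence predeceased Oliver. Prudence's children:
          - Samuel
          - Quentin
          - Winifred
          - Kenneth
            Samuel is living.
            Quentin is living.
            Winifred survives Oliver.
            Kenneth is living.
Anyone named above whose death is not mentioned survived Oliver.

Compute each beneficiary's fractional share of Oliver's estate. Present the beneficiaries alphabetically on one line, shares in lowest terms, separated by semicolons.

Neither parent survives and there are no descendants, so the estate passes to Oliver's siblings and their issue per stirpes.
The estate is divided into 5 equal shares of 1/5 among Rose, Isaac, Martin, Judith, Beatrice.
Rose is living and takes 1/5.
Isaac is living and takes 1/5.
Martin is living and takes 1/5.
Judith is living and takes 1/5.
Beatrice predeceased; the 1/5 allotted to Beatrice's branch passes to Beatrice's issue by representation.
The 1/5 is divided into 2 equal shares of 1/10 among Prudence, George.
Prudence predeceased; the 1/10 allotted to Prudence's branch passes to Prudence's issue by representation.
The 1/10 is divided into 4 equal shares of 1/40 among Samuel, Quentin, Winifred, Kenneth.
Samuel is living and takes 1/40.
Quentin is living and takes 1/40.
Winifred is living and takes 1/40.
Kenneth is living and takes 1/40.
George is living and takes 1/10.

George 1/10; Isaac 1/5; Judith 1/5; Kenneth 1/40; Martin 1/5; Quentin 1/40; Rose 1/5; Samuel 1/40; Winifred 1/40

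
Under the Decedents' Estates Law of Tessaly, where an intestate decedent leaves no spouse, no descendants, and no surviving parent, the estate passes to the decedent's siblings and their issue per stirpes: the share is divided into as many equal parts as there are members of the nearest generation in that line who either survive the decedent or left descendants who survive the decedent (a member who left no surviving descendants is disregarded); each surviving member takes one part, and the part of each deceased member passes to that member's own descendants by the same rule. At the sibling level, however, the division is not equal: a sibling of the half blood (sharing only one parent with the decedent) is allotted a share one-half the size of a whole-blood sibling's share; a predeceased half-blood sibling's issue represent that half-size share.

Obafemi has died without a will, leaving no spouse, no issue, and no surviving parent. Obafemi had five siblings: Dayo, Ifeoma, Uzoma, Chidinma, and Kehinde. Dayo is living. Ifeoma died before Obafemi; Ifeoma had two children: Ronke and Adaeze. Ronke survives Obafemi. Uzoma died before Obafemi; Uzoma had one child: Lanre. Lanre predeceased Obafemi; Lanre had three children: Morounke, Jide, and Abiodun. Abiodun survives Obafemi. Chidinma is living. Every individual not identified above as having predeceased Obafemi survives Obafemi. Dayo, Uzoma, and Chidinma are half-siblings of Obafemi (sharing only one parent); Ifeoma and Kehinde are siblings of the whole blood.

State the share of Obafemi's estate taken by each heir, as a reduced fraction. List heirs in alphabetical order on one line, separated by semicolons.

Abiodun 1/21; Adaeze 1/7; Chidinma 1/7; Dayo 1/7; Jide 1/21; Kehinde 2/7; Morounke 1/21; Ronke 1/7

No spouse, descendants, or parent survives, so the estate passes to Obafemi's siblings per stirpes.
Half-blood siblings count for one-half the weight of whole-blood siblings at the initial division.
Dividing 1 in proportion to weights (total weight 7/2): Dayo (weight 1/2) → 1/7; Ifeoma (weight 1) → 2/7; Uzoma (weight 1/2) → 1/7; Chidinma (weight 1/2) → 1/7; Kehinde (weight 1) → 2/7.
Dayo is living and takes 1/7.
Ifeoma predeceased; the 2/7 allotted to Ifeoma's branch passes to Ifeoma's issue by representation.
The 2/7 is divided into 2 equal shares of 1/7 among Ronke, Adaeze.
Ronke is living and takes 1/7.
Adaeze is living and takes 1/7.
Uzoma predeceased; the 1/7 allotted to Uzoma's branch passes to Uzoma's issue by representation.
Lanre's line is the sole branch at this level, so the full 1/7 passes to Lanre's issue by representation.
The 1/7 is divided into 3 equal shares of 1/21 among Morounke, Jide, Abiodun.
Morounke is living and takes 1/21.
Jide is living and takes 1/21.
Abiodun is living and takes 1/21.
Chidinma is living and takes 1/7.
Kehinde is living and takes 2/7.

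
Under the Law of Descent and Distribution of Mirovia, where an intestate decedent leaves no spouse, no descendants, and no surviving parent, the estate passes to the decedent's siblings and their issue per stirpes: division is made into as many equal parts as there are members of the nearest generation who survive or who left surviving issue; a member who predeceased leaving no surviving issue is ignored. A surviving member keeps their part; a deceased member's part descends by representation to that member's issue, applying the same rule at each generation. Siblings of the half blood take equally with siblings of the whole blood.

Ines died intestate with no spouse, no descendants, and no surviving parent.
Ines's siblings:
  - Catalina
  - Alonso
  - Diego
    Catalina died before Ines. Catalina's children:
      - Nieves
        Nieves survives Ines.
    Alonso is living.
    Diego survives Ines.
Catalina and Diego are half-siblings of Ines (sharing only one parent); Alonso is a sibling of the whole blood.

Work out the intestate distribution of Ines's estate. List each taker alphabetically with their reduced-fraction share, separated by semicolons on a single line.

No spouse, descendants, or parent survives, so the estate passes to Ines's siblings per stirpes.
Half-blood and whole-blood siblings take equally under the stated rule.
The estate is divided into 3 equal shares of 1/3 among Catalina, Alonso, Diego.
Catalina predeceased; the 1/3 allotted to Catalina's branch passes to Catalina's issue by representation.
Nieves is the sole taker at this level and receives the full 1/3.
Alonso is living and takes 1/3.
Diego is living and takes 1/3.

Alonso 1/3; Diego 1/3; Nieves 1/3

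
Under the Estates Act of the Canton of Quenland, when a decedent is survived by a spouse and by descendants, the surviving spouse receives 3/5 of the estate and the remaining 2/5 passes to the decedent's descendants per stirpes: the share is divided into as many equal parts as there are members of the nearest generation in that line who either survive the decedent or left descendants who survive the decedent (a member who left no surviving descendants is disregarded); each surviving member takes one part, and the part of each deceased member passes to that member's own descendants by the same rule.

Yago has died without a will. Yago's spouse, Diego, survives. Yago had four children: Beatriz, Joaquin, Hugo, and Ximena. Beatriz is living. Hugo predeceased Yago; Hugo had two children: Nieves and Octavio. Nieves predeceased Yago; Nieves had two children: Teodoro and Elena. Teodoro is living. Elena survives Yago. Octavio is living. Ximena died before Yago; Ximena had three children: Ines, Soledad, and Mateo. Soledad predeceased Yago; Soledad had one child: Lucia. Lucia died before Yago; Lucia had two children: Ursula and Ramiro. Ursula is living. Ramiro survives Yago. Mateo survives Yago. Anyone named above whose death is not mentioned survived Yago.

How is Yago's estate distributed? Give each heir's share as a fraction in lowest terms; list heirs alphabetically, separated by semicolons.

Diego, as surviving spouse, takes 3/5.
The remaining 2/5 passes to Yago's descendants per stirpes.
The 2/5 is divided into 4 equal shares of 1/10 among Beatriz, Joaquin, Hugo, Ximena.
Beatriz is living and takes 1/10.
Joaquin is living and takes 1/10.
Hugo predeceased; the 1/10 allotted to Hugo's branch passes to Hugo's issue by representation.
The 1/10 is divided into 2 equal shares of 1/20 among Nieves, Octavio.
Nieves predeceased; the 1/20 allotted to Nieves's branch passes to Nieves's issue by representation.
The 1/20 is divided into 2 equal shares of 1/40 among Teodoro, Elena.
Teodoro is living and takes 1/40.
Elena is living and takes 1/40.
Octavio is living and takes 1/20.
Ximena predeceased; the 1/10 allotted to Ximena's branch passes to Ximena's issue by representation.
The 1/10 is divided into 3 equal shares of 1/30 among Ines, Soledad, Mateo.
Ines is living and takes 1/30.
Soledad predeceased; the 1/30 allotted to Soledad's branch passes to Soledad's issue by representation.
Lucia's line is the sole branch at this level, so the full 1/30 passes to Lucia's issue by representation.
The 1/30 is divided into 2 equal shares of 1/60 among Ursula, Ramiro.
Ursula is living and takes 1/60.
Ramiro is living and takes 1/60.
Mateo is living and takes 1/30.

Beatriz 1/10; Diego 3/5; Elena 1/40; Ines 1/30; Joaquin 1/10; Mateo 1/30; Octavio 1/20; Ramiro 1/60; Teodoro 1/40; Ursula 1/60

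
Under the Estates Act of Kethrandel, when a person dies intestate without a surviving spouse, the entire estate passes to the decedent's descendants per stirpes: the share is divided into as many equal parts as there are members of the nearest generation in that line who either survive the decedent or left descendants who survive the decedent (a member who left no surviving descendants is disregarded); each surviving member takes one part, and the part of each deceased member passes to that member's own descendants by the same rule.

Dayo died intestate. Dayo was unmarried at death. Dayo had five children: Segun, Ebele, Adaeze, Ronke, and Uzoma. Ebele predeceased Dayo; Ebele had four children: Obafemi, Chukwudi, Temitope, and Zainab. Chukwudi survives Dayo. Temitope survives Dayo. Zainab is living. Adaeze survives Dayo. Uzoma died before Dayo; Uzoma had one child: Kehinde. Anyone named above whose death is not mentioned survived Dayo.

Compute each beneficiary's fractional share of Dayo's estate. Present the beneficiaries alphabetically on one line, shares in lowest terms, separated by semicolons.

There is no surviving spouse, so the entire estate passes to Dayo's descendants per stirpes.
The estate is divided into 5 equal shares of 1/5 among Segun, Ebele, Adaeze, Ronke, Uzoma.
Segun is living and takes 1/5.
Ebele predeceased; the 1/5 allotted to Ebele's branch passes to Ebele's issue by representation.
The 1/5 is divided into 4 equal shares of 1/20 among Obafemi, Chukwudi, Temitope, Zainab.
Obafemi is living and takes 1/20.
Chukwudi is living and takes 1/20.
Temitope is living and takes 1/20.
Zainab is living and takes 1/20.
Adaeze is living and takes 1/5.
Ronke is living and takes 1/5.
Uzoma predeceased; the 1/5 allotted to Uzoma's branch passes to Uzoma's issue by representation.
Kehinde is the sole taker at this level and receives the full 1/5.

Adaeze 1/5; Chukwudi 1/20; Kehinde 1/5; Obafemi 1/20; Ronke 1/5; Segun 1/5; Temitope 1/20; Zainab 1/20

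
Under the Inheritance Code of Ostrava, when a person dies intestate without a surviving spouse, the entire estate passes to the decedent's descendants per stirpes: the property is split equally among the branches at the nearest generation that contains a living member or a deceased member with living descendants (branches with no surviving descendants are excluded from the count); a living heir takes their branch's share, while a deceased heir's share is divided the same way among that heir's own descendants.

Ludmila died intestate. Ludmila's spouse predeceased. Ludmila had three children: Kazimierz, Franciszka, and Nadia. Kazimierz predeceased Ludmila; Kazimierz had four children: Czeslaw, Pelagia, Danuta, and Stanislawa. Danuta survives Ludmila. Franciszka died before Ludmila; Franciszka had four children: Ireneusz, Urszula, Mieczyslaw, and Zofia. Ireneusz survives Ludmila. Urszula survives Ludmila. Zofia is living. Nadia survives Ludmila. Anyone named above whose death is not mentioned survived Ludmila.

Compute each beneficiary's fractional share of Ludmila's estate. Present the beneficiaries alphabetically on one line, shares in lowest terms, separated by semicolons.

There is no surviving spouse, so the entire estate passes to Ludmila's descendants per stirpes.
The estate is divided into 3 equal shares of 1/3 among Kazimierz, Franciszka, Nadia.
Kazimierz predeceased; the 1/3 allotted to Kazimierz's branch passes to Kazimierz's issue by representation.
The 1/3 is divided into 4 equal shares of 1/12 among Czeslaw, Pelagia, Danuta, Stanislawa.
Czeslaw is living and takes 1/12.
Pelagia is living and takes 1/12.
Danuta is living and takes 1/12.
Stanislawa is living and takes 1/12.
Franciszka predeceased; the 1/3 allotted to Franciszka's branch passes to Franciszka's issue by representation.
The 1/3 is divided into 4 equal shares of 1/12 among Ireneusz, Urszula, Mieczyslaw, Zofia.
Ireneusz is living and takes 1/12.
Urszula is living and takes 1/12.
Mieczyslaw is living and takes 1/12.
Zofia is living and takes 1/12.
Nadia is living and takes 1/3.

Czeslaw 1/12; Danuta 1/12; Ireneusz 1/12; Mieczyslaw 1/12; Nadia 1/3; Pelagia 1/12; Stanislawa 1/12; Urszula 1/12; Zofia 1/12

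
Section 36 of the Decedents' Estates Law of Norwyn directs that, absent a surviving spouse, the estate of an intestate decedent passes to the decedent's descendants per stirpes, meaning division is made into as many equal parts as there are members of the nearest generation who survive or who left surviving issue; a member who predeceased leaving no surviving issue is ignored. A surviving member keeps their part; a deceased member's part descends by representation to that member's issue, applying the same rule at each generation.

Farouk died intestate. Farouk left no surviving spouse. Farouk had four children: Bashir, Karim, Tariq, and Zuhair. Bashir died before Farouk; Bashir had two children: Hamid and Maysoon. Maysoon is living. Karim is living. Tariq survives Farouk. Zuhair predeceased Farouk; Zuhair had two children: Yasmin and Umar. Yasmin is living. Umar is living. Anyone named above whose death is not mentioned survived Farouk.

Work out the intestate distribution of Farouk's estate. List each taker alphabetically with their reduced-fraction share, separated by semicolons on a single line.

Hamid 1/8; Karim 1/4; Maysoon 1/8; Tariq 1/4; Umar 1/8; Yasmin 1/8

There is no surviving spouse, so the entire estate passes to Farouk's descendants per stirpes.
The estate is divided into 4 equal shares of 1/4 among Bashir, Karim, Tariq, Zuhair.
Bashir predeceased; the 1/4 allotted to Bashir's branch passes to Bashir's issue by representation.
The 1/4 is divided into 2 equal shares of 1/8 among Hamid, Maysoon.
Hamid is living and takes 1/8.
Maysoon is living and takes 1/8.
Karim is living and takes 1/4.
Tariq is living and takes 1/4.
Zuhair predeceased; the 1/4 allotted to Zuhair's branch passes to Zuhair's issue by representation.
The 1/4 is divided into 2 equal shares of 1/8 among Yasmin, Umar.
Yasmin is living and takes 1/8.
Umar is living and takes 1/8.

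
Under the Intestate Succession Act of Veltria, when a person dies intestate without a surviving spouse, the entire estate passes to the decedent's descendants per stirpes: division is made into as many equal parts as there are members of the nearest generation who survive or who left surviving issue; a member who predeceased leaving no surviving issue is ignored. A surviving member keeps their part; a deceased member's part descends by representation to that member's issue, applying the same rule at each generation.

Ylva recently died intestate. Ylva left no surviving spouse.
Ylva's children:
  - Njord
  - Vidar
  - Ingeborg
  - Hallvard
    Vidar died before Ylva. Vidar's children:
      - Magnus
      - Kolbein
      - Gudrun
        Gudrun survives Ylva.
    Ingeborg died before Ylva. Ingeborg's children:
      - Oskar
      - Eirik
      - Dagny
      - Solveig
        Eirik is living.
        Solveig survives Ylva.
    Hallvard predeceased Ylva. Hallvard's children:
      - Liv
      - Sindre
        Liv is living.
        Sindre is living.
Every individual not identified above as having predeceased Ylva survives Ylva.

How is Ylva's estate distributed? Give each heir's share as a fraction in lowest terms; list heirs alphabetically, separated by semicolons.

There is no surviving spouse, so the entire estate passes to Ylva's descendants per stirpes.
The estate is divided into 4 equal shares of 1/4 among Njord, Vidar, Ingeborg, Hallvard.
Njord is living and takes 1/4.
Vidar predeceased; the 1/4 allotted to Vidar's branch passes to Vidar's issue by representation.
The 1/4 is divided into 3 equal shares of 1/12 among Magnus, Kolbein, Gudrun.
Magnus is living and takes 1/12.
Kolbein is living and takes 1/12.
Gudrun is living and takes 1/12.
Ingeborg predeceased; the 1/4 allotted to Ingeborg's branch passes to Ingeborg's issue by representation.
The 1/4 is divided into 4 equal shares of 1/16 among Oskar, Eirik, Dagny, Solveig.
Oskar is living and takes 1/16.
Eirik is living and takes 1/16.
Dagny is living and takes 1/16.
Solveig is living and takes 1/16.
Hallvard predeceased; the 1/4 allotted to Hallvard's branch passes to Hallvard's issue by representation.
The 1/4 is divided into 2 equal shares of 1/8 among Liv, Sindre.
Liv is living and takes 1/8.
Sindre is living and takes 1/8.

Dagny 1/16; Eirik 1/16; Gudrun 1/12; Kolbein 1/12; Liv 1/8; Magnus 1/12; Njord 1/4; Oskar 1/16; Sindre 1/8; Solveig 1/16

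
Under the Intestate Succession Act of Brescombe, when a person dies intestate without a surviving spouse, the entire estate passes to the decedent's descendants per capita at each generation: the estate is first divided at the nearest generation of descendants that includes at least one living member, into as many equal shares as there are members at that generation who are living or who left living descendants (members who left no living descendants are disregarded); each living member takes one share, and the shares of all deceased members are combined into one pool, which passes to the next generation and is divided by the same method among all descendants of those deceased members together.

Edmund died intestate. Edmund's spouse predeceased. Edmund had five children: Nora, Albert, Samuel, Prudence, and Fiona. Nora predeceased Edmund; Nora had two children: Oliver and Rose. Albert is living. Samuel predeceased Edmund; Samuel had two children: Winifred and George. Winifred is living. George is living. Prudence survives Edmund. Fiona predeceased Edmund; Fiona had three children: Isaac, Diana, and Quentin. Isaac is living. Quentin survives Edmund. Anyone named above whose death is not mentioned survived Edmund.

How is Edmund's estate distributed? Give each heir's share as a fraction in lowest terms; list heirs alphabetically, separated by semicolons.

There is no surviving spouse, so the entire estate passes to Edmund's descendants per capita at each generation.
At generation 1 (Nora, Albert, Samuel, Prudence, Fiona) there are 5 shares of (1)/5 = 1/5 each.
Living: Albert and Prudence — each takes 1/5.
Deceased: Nora, Samuel, and Fiona. Their combined 3/5 is pooled and carried to generation 2.
At generation 2 (Oliver, Rose, Winifred, George, Isaac, Diana, Quentin) there are 7 shares of (3/5)/7 = 3/35 each.
Living: Oliver, Rose, Winifred, George, Isaac, Diana, and Quentin — each takes 3/35.

Albert 1/5; Diana 3/35; George 3/35; Isaac 3/35; Oliver 3/35; Prudence 1/5; Quentin 3/35; Rose 3/35; Winifred 3/35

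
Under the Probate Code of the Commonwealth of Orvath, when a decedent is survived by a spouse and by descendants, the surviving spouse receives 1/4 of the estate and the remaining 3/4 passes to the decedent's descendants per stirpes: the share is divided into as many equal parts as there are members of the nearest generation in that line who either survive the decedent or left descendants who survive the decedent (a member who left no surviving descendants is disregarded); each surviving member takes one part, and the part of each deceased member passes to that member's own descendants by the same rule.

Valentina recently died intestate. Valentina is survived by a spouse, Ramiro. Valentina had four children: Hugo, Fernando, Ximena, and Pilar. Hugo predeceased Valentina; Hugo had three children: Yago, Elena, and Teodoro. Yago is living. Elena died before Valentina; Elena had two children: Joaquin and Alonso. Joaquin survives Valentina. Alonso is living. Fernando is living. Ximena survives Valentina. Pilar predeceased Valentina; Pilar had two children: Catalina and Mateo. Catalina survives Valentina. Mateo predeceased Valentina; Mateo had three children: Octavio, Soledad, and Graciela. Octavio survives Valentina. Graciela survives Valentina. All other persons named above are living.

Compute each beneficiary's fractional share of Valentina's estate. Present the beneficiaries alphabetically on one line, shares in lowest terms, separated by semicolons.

Ramiro, as surviving spouse, takes 1/4.
The remaining 3/4 passes to Valentina's descendants per stirpes.
The 3/4 is divided into 4 equal shares of 3/16 among Hugo, Fernando, Ximena, Pilar.
Hugo predeceased; the 3/16 allotted to Hugo's branch passes to Hugo's issue by representation.
The 3/16 is divided into 3 equal shares of 1/16 among Yago, Elena, Teodoro.
Yago is living and takes 1/16.
Elena predeceased; the 1/16 allotted to Elena's branch passes to Elena's issue by representation.
The 1/16 is divided into 2 equal shares of 1/32 among Joaquin, Alonso.
Joaquin is living and takes 1/32.
Alonso is living and takes 1/32.
Teodoro is living and takes 1/16.
Fernando is living and takes 3/16.
Ximena is living and takes 3/16.
Pilar predeceased; the 3/16 allotted to Pilar's branch passes to Pilar's issue by representation.
The 3/16 is divided into 2 equal shares of 3/32 among Catalina, Mateo.
Catalina is living and takes 3/32.
Mateo predeceased; the 3/32 allotted to Mateo's branch passes to Mateo's issue by representation.
The 3/32 is divided into 3 equal shares of 1/32 among Octavio, Soledad, Graciela.
Octavio is living and takes 1/32.
Soledad is living and takes 1/32.
Graciela is living and takes 1/32.

Alonso 1/32; Catalina 3/32; Fernando 3/16; Graciela 1/32; Joaquin 1/32; Octavio 1/32; Ramiro 1/4; Soledad 1/32; Teodoro 1/16; Ximena 3/16; Yago 1/16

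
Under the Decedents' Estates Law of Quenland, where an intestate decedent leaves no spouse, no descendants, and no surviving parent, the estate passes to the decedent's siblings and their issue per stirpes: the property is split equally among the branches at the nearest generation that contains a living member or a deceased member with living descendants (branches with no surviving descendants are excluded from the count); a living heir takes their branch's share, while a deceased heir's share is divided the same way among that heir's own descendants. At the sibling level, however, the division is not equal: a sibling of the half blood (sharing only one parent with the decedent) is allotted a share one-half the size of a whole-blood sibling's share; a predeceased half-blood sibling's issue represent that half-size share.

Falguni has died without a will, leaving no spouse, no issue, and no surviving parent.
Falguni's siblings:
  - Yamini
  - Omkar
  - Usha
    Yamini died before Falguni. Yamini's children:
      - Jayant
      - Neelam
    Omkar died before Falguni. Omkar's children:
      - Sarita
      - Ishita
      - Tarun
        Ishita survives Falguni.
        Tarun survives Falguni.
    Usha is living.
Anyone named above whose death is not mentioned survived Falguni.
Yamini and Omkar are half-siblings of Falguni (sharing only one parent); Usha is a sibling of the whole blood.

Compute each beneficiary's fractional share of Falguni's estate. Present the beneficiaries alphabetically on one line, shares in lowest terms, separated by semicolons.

Ishita 1/12; Jayant 1/8; Neelam 1/8; Sarita 1/12; Tarun 1/12; Usha 1/2

No spouse, descendants, or parent survives, so the estate passes to Falguni's siblings per stirpes.
Half-blood siblings count for one-half the weight of whole-blood siblings at the initial division.
Dividing 1 in proportion to weights (total weight 2): Yamini (weight 1/2) → 1/4; Omkar (weight 1/2) → 1/4; Usha (weight 1) → 1/2.
Yamini predeceased; the 1/4 allotted to Yamini's branch passes to Yamini's issue by representation.
The 1/4 is divided into 2 equal shares of 1/8 among Jayant, Neelam.
Jayant is living and takes 1/8.
Neelam is living and takes 1/8.
Omkar predeceased; the 1/4 allotted to Omkar's branch passes to Omkar's issue by representation.
The 1/4 is divided into 3 equal shares of 1/12 among Sarita, Ishita, Tarun.
Sarita is living and takes 1/12.
Ishita is living and takes 1/12.
Tarun is living and takes 1/12.
Usha is living and takes 1/2.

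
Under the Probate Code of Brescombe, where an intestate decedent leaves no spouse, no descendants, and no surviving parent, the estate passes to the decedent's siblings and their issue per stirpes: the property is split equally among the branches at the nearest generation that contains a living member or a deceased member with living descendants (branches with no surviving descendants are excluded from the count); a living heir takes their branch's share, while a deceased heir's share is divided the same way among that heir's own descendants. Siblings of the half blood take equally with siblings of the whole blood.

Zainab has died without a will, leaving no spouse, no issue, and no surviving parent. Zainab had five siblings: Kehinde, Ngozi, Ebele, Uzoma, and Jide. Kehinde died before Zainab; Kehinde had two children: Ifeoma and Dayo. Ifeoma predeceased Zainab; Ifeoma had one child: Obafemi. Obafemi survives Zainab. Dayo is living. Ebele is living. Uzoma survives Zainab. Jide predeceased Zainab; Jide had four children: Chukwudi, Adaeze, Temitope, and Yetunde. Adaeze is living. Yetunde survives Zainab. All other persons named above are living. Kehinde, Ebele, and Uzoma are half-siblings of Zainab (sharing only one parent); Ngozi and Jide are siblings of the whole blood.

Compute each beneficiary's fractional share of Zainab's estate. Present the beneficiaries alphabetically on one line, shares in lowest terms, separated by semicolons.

Adaeze 1/20; Chukwudi 1/20; Dayo 1/10; Ebele 1/5; Ngozi 1/5; Obafemi 1/10; Temitope 1/20; Uzoma 1/5; Yetunde 1/20

No spouse, descendants, or parent survives, so the estate passes to Zainab's siblings per stirpes.
Half-blood and whole-blood siblings take equally under the stated rule.
The estate is divided into 5 equal shares of 1/5 among Kehinde, Ngozi, Ebele, Uzoma, Jide.
Kehinde predeceased; the 1/5 allotted to Kehinde's branch passes to Kehinde's issue by representation.
The 1/5 is divided into 2 equal shares of 1/10 among Ifeoma, Dayo.
Ifeoma predeceased; the 1/10 allotted to Ifeoma's branch passes to Ifeoma's issue by representation.
Obafemi is the sole taker at this level and receives the full 1/10.
Dayo is living and takes 1/10.
Ngozi is living and takes 1/5.
Ebele is living and takes 1/5.
Uzoma is living and takes 1/5.
Jide predeceased; the 1/5 allotted to Jide's branch passes to Jide's issue by representation.
The 1/5 is divided into 4 equal shares of 1/20 among Chukwudi, Adaeze, Temitope, Yetunde.
Chukwudi is living and takes 1/20.
Adaeze is living and takes 1/20.
Temitope is living and takes 1/20.
Yetunde is living and takes 1/20.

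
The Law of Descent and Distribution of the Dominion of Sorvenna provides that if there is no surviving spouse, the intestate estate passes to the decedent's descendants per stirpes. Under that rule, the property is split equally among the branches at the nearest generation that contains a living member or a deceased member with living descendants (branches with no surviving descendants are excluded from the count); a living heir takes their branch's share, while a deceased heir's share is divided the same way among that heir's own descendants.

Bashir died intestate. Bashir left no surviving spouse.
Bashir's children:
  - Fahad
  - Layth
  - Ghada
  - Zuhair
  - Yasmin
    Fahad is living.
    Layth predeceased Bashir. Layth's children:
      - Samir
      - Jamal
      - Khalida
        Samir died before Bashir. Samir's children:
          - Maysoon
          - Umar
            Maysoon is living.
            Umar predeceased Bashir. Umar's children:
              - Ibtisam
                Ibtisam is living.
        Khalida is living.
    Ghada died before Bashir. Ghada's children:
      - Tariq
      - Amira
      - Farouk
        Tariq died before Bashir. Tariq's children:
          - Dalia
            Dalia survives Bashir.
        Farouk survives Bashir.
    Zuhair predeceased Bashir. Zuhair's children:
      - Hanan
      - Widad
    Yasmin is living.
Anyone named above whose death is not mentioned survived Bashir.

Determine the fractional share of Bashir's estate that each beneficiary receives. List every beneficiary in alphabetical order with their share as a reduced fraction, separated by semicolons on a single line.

Amira 1/15; Dalia 1/15; Fahad 1/5; Farouk 1/15; Hanan 1/10; Ibtisam 1/30; Jamal 1/15; Khalida 1/15; Maysoon 1/30; Widad 1/10; Yasmin 1/5

There is no surviving spouse, so the entire estate passes to Bashir's descendants per stirpes.
The estate is divided into 5 equal shares of 1/5 among Fahad, Layth, Ghada, Zuhair, Yasmin.
Fahad is living and takes 1/5.
Layth predeceased; the 1/5 allotted to Layth's branch passes to Layth's issue by representation.
The 1/5 is divided into 3 equal shares of 1/15 among Samir, Jamal, Khalida.
Samir predeceased; the 1/15 allotted to Samir's branch passes to Samir's issue by representation.
The 1/15 is divided into 2 equal shares of 1/30 among Maysoon, Umar.
Maysoon is living and takes 1/30.
Umar predeceased; the 1/30 allotted to Umar's branch passes to Umar's issue by representation.
Ibtisam is the sole taker at this level and receives the full 1/30.
Jamal is living and takes 1/15.
Khalida is living and takes 1/15.
Ghada predeceased; the 1/5 allotted to Ghada's branch passes to Ghada's issue by representation.
The 1/5 is divided into 3 equal shares of 1/15 among Tariq, Amira, Farouk.
Tariq predeceased; the 1/15 allotted to Tariq's branch passes to Tariq's issue by representation.
Dalia is the sole taker at this level and receives the full 1/15.
Amira is living and takes 1/15.
Farouk is living and takes 1/15.
Zuhair predeceased; the 1/5 allotted to Zuhair's branch passes to Zuhair's issue by representation.
The 1/5 is divided into 2 equal shares of 1/10 among Hanan, Widad.
Hanan is living and takes 1/10.
Widad is living and takes 1/10.
Yasmin is living and takes 1/5.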